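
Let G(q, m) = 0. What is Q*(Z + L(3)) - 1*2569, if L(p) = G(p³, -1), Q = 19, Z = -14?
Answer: -2835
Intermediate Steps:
L(p) = 0
Q*(Z + L(3)) - 1*2569 = 19*(-14 + 0) - 1*2569 = 19*(-14) - 2569 = -266 - 2569 = -2835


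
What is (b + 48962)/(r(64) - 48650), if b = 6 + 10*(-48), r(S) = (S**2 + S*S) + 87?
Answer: -48488/40371 ≈ -1.2011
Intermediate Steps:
r(S) = 87 + 2*S**2 (r(S) = (S**2 + S**2) + 87 = 2*S**2 + 87 = 87 + 2*S**2)
b = -474 (b = 6 - 480 = -474)
(b + 48962)/(r(64) - 48650) = (-474 + 48962)/((87 + 2*64**2) - 48650) = 48488/((87 + 2*4096) - 48650) = 48488/((87 + 8192) - 48650) = 48488/(8279 - 48650) = 48488/(-40371) = 48488*(-1/40371) = -48488/40371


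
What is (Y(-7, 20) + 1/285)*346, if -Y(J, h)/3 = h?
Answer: -5916254/285 ≈ -20759.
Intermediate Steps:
Y(J, h) = -3*h
(Y(-7, 20) + 1/285)*346 = (-3*20 + 1/285)*346 = (-60 + 1/285)*346 = -17099/285*346 = -5916254/285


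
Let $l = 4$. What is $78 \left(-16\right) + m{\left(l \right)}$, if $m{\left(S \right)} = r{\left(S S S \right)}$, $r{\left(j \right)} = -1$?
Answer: $-1249$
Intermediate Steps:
$m{\left(S \right)} = -1$
$78 \left(-16\right) + m{\left(l \right)} = 78 \left(-16\right) - 1 = -1248 - 1 = -1249$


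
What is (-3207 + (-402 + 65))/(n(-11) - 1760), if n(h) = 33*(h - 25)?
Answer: 886/737 ≈ 1.2022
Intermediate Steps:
n(h) = -825 + 33*h (n(h) = 33*(-25 + h) = -825 + 33*h)
(-3207 + (-402 + 65))/(n(-11) - 1760) = (-3207 + (-402 + 65))/((-825 + 33*(-11)) - 1760) = (-3207 - 337)/((-825 - 363) - 1760) = -3544/(-1188 - 1760) = -3544/(-2948) = -3544*(-1/2948) = 886/737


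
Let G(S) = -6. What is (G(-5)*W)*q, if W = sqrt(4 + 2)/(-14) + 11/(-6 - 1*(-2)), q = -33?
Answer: -1089/2 - 99*sqrt(6)/7 ≈ -579.14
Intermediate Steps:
W = -11/4 - sqrt(6)/14 (W = sqrt(6)*(-1/14) + 11/(-6 + 2) = -sqrt(6)/14 + 11/(-4) = -sqrt(6)/14 + 11*(-1/4) = -sqrt(6)/14 - 11/4 = -11/4 - sqrt(6)/14 ≈ -2.9250)
(G(-5)*W)*q = -6*(-11/4 - sqrt(6)/14)*(-33) = (33/2 + 3*sqrt(6)/7)*(-33) = -1089/2 - 99*sqrt(6)/7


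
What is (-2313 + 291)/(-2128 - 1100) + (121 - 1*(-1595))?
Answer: 923545/538 ≈ 1716.6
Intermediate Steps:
(-2313 + 291)/(-2128 - 1100) + (121 - 1*(-1595)) = -2022/(-3228) + (121 + 1595) = -2022*(-1/3228) + 1716 = 337/538 + 1716 = 923545/538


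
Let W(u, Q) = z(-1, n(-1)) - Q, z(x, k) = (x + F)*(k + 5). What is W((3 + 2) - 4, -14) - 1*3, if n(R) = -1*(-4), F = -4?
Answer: -34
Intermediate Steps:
n(R) = 4
z(x, k) = (-4 + x)*(5 + k) (z(x, k) = (x - 4)*(k + 5) = (-4 + x)*(5 + k))
W(u, Q) = -45 - Q (W(u, Q) = (-20 - 4*4 + 5*(-1) + 4*(-1)) - Q = (-20 - 16 - 5 - 4) - Q = -45 - Q)
W((3 + 2) - 4, -14) - 1*3 = (-45 - 1*(-14)) - 1*3 = (-45 + 14) - 3 = -31 - 3 = -34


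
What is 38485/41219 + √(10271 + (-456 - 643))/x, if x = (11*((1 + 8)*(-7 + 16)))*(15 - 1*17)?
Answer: 38485/41219 - √2293/891 ≈ 0.87993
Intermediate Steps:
x = -1782 (x = (11*(9*9))*(15 - 17) = (11*81)*(-2) = 891*(-2) = -1782)
38485/41219 + √(10271 + (-456 - 643))/x = 38485/41219 + √(10271 + (-456 - 643))/(-1782) = 38485*(1/41219) + √(10271 - 1099)*(-1/1782) = 38485/41219 + √9172*(-1/1782) = 38485/41219 + (2*√2293)*(-1/1782) = 38485/41219 - √2293/891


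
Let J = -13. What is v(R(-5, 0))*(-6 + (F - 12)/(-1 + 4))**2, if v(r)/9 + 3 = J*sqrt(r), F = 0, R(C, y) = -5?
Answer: -2700 - 11700*I*sqrt(5) ≈ -2700.0 - 26162.0*I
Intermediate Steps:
v(r) = -27 - 117*sqrt(r) (v(r) = -27 + 9*(-13*sqrt(r)) = -27 - 117*sqrt(r))
v(R(-5, 0))*(-6 + (F - 12)/(-1 + 4))**2 = (-27 - 117*I*sqrt(5))*(-6 + (0 - 12)/(-1 + 4))**2 = (-27 - 117*I*sqrt(5))*(-6 - 12/3)**2 = (-27 - 117*I*sqrt(5))*(-6 - 12*1/3)**2 = (-27 - 117*I*sqrt(5))*(-6 - 4)**2 = (-27 - 117*I*sqrt(5))*(-10)**2 = (-27 - 117*I*sqrt(5))*100 = -2700 - 11700*I*sqrt(5)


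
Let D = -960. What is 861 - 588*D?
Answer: 565341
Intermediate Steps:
861 - 588*D = 861 - 588*(-960) = 861 + 564480 = 565341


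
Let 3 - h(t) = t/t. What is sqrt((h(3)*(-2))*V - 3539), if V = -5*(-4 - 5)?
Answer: I*sqrt(3719) ≈ 60.984*I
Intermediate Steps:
V = 45 (V = -5*(-9) = 45)
h(t) = 2 (h(t) = 3 - t/t = 3 - 1*1 = 3 - 1 = 2)
sqrt((h(3)*(-2))*V - 3539) = sqrt((2*(-2))*45 - 3539) = sqrt(-4*45 - 3539) = sqrt(-180 - 3539) = sqrt(-3719) = I*sqrt(3719)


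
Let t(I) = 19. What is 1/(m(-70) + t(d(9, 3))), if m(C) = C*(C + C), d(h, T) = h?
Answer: 1/9819 ≈ 0.00010184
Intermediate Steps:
m(C) = 2*C² (m(C) = C*(2*C) = 2*C²)
1/(m(-70) + t(d(9, 3))) = 1/(2*(-70)² + 19) = 1/(2*4900 + 19) = 1/(9800 + 19) = 1/9819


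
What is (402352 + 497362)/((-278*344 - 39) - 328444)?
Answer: -899714/424115 ≈ -2.1214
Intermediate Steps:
(402352 + 497362)/((-278*344 - 39) - 328444) = 899714/((-95632 - 39) - 328444) = 899714/(-95671 - 328444) = 899714/(-424115) = 899714*(-1/424115) = -899714/424115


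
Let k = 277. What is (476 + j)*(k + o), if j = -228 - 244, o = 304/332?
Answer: 92268/83 ≈ 1111.7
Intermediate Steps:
o = 76/83 (o = 304*(1/332) = 76/83 ≈ 0.91566)
j = -472
(476 + j)*(k + o) = (476 - 472)*(277 + 76/83) = 4*(23067/83) = 92268/83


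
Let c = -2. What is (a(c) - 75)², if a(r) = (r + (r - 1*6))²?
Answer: 625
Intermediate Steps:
a(r) = (-6 + 2*r)² (a(r) = (r + (r - 6))² = (r + (-6 + r))² = (-6 + 2*r)²)
(a(c) - 75)² = (4*(-3 - 2)² - 75)² = (4*(-5)² - 75)² = (4*25 - 75)² = (100 - 75)² = 25² = 625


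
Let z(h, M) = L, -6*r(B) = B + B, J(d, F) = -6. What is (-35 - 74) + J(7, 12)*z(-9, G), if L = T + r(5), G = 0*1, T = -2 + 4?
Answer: -111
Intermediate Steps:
T = 2
r(B) = -B/3 (r(B) = -(B + B)/6 = -B/3)
G = 0
L = ⅓ (L = 2 - ⅓*5 = 2 - 5/3 = ⅓ ≈ 0.33333)
z(h, M) = ⅓
(-35 - 74) + J(7, 12)*z(-9, G) = (-35 - 74) - 6*⅓ = -109 - 2 = -111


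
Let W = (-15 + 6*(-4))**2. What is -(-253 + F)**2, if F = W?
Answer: -1607824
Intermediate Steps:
W = 1521 (W = (-15 - 24)**2 = (-39)**2 = 1521)
F = 1521
-(-253 + F)**2 = -(-253 + 1521)**2 = -1*1268**2 = -1*1607824 = -1607824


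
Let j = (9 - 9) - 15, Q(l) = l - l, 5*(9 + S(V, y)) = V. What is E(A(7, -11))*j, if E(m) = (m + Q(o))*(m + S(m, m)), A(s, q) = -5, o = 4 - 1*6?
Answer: -1125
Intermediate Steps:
S(V, y) = -9 + V/5
o = -2 (o = 4 - 6 = -2)
Q(l) = 0
E(m) = m*(-9 + 6*m/5) (E(m) = (m + 0)*(m + (-9 + m/5)) = m*(-9 + 6*m/5))
j = -15 (j = 0 - 15 = -15)
E(A(7, -11))*j = ((⅗)*(-5)*(-15 + 2*(-5)))*(-15) = ((⅗)*(-5)*(-15 - 10))*(-15) = ((⅗)*(-5)*(-25))*(-15) = 75*(-15) = -1125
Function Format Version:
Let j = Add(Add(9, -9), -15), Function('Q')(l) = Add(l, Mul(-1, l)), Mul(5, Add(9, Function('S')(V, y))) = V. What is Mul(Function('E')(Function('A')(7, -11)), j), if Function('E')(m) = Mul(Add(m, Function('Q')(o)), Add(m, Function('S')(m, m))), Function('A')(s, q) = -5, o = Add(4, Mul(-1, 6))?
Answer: -1125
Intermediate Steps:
Function('S')(V, y) = Add(-9, Mul(Rational(1, 5), V))
o = -2 (o = Add(4, -6) = -2)
Function('Q')(l) = 0
Function('E')(m) = Mul(m, Add(-9, Mul(Rational(6, 5), m))) (Function('E')(m) = Mul(Add(m, 0), Add(m, Add(-9, Mul(Rational(1, 5), m)))) = Mul(m, Add(-9, Mul(Rational(6, 5), m))))
j = -15 (j = Add(0, -15) = -15)
Mul(Function('E')(Function('A')(7, -11)), j) = Mul(Mul(Rational(3, 5), -5, Add(-15, Mul(2, -5))), -15) = Mul(Mul(Rational(3, 5), -5, Add(-15, -10)), -15) = Mul(Mul(Rational(3, 5), -5, -25), -15) = Mul(75, -15) = -1125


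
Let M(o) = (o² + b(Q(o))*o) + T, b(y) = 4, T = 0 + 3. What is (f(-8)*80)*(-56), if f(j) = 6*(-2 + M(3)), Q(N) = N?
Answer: -591360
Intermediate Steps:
T = 3
M(o) = 3 + o² + 4*o (M(o) = (o² + 4*o) + 3 = 3 + o² + 4*o)
f(j) = 132 (f(j) = 6*(-2 + (3 + 3² + 4*3)) = 6*(-2 + (3 + 9 + 12)) = 6*(-2 + 24) = 6*22 = 132)
(f(-8)*80)*(-56) = (132*80)*(-56) = 10560*(-56) = -591360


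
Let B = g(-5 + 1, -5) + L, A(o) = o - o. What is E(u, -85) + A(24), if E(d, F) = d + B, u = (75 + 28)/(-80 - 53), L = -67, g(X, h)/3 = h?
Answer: -11009/133 ≈ -82.774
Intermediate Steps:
g(X, h) = 3*h
A(o) = 0
B = -82 (B = 3*(-5) - 67 = -15 - 67 = -82)
u = -103/133 (u = 103/(-133) = 103*(-1/133) = -103/133 ≈ -0.77444)
E(d, F) = -82 + d (E(d, F) = d - 82 = -82 + d)
E(u, -85) + A(24) = (-82 - 103/133) + 0 = -11009/133 + 0 = -11009/133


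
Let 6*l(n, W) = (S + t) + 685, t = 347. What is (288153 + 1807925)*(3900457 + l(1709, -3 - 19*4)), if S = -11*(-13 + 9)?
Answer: 24528114012902/3 ≈ 8.1760e+12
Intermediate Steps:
S = 44 (S = -11*(-4) = 44)
l(n, W) = 538/3 (l(n, W) = ((44 + 347) + 685)/6 = (391 + 685)/6 = (⅙)*1076 = 538/3)
(288153 + 1807925)*(3900457 + l(1709, -3 - 19*4)) = (288153 + 1807925)*(3900457 + 538/3) = 2096078*(11701909/3) = 24528114012902/3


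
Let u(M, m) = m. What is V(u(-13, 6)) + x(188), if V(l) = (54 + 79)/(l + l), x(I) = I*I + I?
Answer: 426517/12 ≈ 35543.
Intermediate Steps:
x(I) = I + I² (x(I) = I² + I = I + I²)
V(l) = 133/(2*l) (V(l) = 133/((2*l)) = 133*(1/(2*l)) = 133/(2*l))
V(u(-13, 6)) + x(188) = (133/2)/6 + 188*(1 + 188) = (133/2)*(⅙) + 188*189 = 133/12 + 35532 = 426517/12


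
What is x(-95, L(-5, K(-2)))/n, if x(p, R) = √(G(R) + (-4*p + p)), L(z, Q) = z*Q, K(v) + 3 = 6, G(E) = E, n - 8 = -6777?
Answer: -3*√30/6769 ≈ -0.0024275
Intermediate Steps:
n = -6769 (n = 8 - 6777 = -6769)
K(v) = 3 (K(v) = -3 + 6 = 3)
L(z, Q) = Q*z
x(p, R) = √(R - 3*p) (x(p, R) = √(R + (-4*p + p)) = √(R - 3*p))
x(-95, L(-5, K(-2)))/n = √(3*(-5) - 3*(-95))/(-6769) = √(-15 + 285)*(-1/6769) = √270*(-1/6769) = (3*√30)*(-1/6769) = -3*√30/6769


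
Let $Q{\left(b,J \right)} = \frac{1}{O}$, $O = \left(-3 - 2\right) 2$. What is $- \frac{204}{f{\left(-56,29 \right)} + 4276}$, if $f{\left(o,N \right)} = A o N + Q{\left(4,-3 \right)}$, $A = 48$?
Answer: $\frac{680}{245587} \approx 0.0027689$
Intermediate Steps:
$O = -10$ ($O = \left(-5\right) 2 = -10$)
$Q{\left(b,J \right)} = - \frac{1}{10}$ ($Q{\left(b,J \right)} = \frac{1}{-10} = - \frac{1}{10}$)
$f{\left(o,N \right)} = - \frac{1}{10} + 48 N o$ ($f{\left(o,N \right)} = 48 o N - \frac{1}{10} = 48 N o - \frac{1}{10} = - \frac{1}{10} + 48 N o$)
$- \frac{204}{f{\left(-56,29 \right)} + 4276} = - \frac{204}{\left(- \frac{1}{10} + 48 \cdot 29 \left(-56\right)\right) + 4276} = - \frac{204}{\left(- \frac{1}{10} - 77952\right) + 4276} = - \frac{204}{- \frac{779521}{10} + 4276} = - \frac{204}{- \frac{736761}{10}} = \left(-204\right) \left(- \frac{10}{736761}\right) = \frac{680}{245587}$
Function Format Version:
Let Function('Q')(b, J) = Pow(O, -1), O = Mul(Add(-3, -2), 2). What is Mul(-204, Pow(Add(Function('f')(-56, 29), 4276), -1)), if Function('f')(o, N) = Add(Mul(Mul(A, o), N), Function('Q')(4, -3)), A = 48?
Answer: Rational(680, 245587) ≈ 0.0027689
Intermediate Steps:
O = -10 (O = Mul(-5, 2) = -10)
Function('Q')(b, J) = Rational(-1, 10) (Function('Q')(b, J) = Pow(-10, -1) = Rational(-1, 10))
Function('f')(o, N) = Add(Rational(-1, 10), Mul(48, N, o)) (Function('f')(o, N) = Add(Mul(Mul(48, o), N), Rational(-1, 10)) = Add(Mul(48, N, o), Rational(-1, 10)) = Add(Rational(-1, 10), Mul(48, N, o)))
Mul(-204, Pow(Add(Function('f')(-56, 29), 4276), -1)) = Mul(-204, Pow(Add(Add(Rational(-1, 10), Mul(48, 29, -56)), 4276), -1)) = Mul(-204, Pow(Add(Add(Rational(-1, 10), -77952), 4276), -1)) = Mul(-204, Pow(Add(Rational(-779521, 10), 4276), -1)) = Mul(-204, Pow(Rational(-736761, 10), -1)) = Mul(-204, Rational(-10, 736761)) = Rational(680, 245587)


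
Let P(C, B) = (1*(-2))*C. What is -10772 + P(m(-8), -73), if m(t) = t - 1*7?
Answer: -10742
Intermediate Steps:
m(t) = -7 + t (m(t) = t - 7 = -7 + t)
P(C, B) = -2*C
-10772 + P(m(-8), -73) = -10772 - 2*(-7 - 8) = -10772 - 2*(-15) = -10772 + 30 = -10742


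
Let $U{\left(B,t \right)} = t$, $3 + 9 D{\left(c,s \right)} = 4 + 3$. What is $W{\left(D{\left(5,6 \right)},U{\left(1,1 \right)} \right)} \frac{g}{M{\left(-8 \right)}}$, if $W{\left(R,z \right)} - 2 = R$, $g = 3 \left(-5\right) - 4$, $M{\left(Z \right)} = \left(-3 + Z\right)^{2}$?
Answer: $- \frac{38}{99} \approx -0.38384$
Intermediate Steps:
$D{\left(c,s \right)} = \frac{4}{9}$ ($D{\left(c,s \right)} = - \frac{1}{3} + \frac{4 + 3}{9} = - \frac{1}{3} + \frac{1}{9} \cdot 7 = - \frac{1}{3} + \frac{7}{9} = \frac{4}{9}$)
$g = -19$ ($g = -15 - 4 = -19$)
$W{\left(R,z \right)} = 2 + R$
$W{\left(D{\left(5,6 \right)},U{\left(1,1 \right)} \right)} \frac{g}{M{\left(-8 \right)}} = \left(2 + \frac{4}{9}\right) \left(- \frac{19}{\left(-3 - 8\right)^{2}}\right) = \frac{22 \left(- \frac{19}{\left(-11\right)^{2}}\right)}{9} = \frac{22 \left(- \frac{19}{121}\right)}{9} = \frac{22 \left(\left(-19\right) \frac{1}{121}\right)}{9} = \frac{22}{9} \left(- \frac{19}{121}\right) = - \frac{38}{99}$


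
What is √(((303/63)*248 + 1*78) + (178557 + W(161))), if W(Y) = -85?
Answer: √79266558/21 ≈ 423.96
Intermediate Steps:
√(((303/63)*248 + 1*78) + (178557 + W(161))) = √(((303/63)*248 + 1*78) + (178557 - 85)) = √(((303*(1/63))*248 + 78) + 178472) = √(((101/21)*248 + 78) + 178472) = √((25048/21 + 78) + 178472) = √(26686/21 + 178472) = √(3774598/21) = √79266558/21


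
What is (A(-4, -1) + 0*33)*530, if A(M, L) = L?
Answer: -530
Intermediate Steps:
(A(-4, -1) + 0*33)*530 = (-1 + 0*33)*530 = (-1 + 0)*530 = -1*530 = -530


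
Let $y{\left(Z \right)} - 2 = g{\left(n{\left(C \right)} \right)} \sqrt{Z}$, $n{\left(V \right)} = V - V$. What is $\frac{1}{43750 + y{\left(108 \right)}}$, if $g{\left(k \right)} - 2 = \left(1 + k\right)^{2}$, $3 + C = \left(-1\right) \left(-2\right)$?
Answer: $\frac{3646}{159519711} - \frac{\sqrt{3}}{106346474} \approx 2.284 \cdot 10^{-5}$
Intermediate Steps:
$C = -1$ ($C = -3 - -2 = -3 + 2 = -1$)
$n{\left(V \right)} = 0$
$g{\left(k \right)} = 2 + \left(1 + k\right)^{2}$
$y{\left(Z \right)} = 2 + 3 \sqrt{Z}$ ($y{\left(Z \right)} = 2 + \left(2 + \left(1 + 0\right)^{2}\right) \sqrt{Z} = 2 + \left(2 + 1^{2}\right) \sqrt{Z} = 2 + \left(2 + 1\right) \sqrt{Z} = 2 + 3 \sqrt{Z}$)
$\frac{1}{43750 + y{\left(108 \right)}} = \frac{1}{43750 + \left(2 + 3 \sqrt{108}\right)} = \frac{1}{43750 + \left(2 + 3 \cdot 6 \sqrt{3}\right)} = \frac{1}{43750 + \left(2 + 18 \sqrt{3}\right)} = \frac{1}{43752 + 18 \sqrt{3}}$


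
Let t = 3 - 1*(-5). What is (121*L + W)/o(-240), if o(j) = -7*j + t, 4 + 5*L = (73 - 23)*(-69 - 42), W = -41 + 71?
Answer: -167971/2110 ≈ -79.607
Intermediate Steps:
W = 30
L = -5554/5 (L = -⅘ + ((73 - 23)*(-69 - 42))/5 = -⅘ + (50*(-111))/5 = -⅘ + (⅕)*(-5550) = -⅘ - 1110 = -5554/5 ≈ -1110.8)
t = 8 (t = 3 + 5 = 8)
o(j) = 8 - 7*j (o(j) = -7*j + 8 = 8 - 7*j)
(121*L + W)/o(-240) = (121*(-5554/5) + 30)/(8 - 7*(-240)) = (-672034/5 + 30)/(8 + 1680) = -671884/5/1688 = -671884/5*1/1688 = -167971/2110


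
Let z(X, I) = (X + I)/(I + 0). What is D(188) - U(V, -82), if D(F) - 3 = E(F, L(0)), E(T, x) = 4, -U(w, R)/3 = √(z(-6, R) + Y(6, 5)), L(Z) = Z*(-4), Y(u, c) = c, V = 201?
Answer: 7 + 3*√10209/41 ≈ 14.393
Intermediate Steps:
L(Z) = -4*Z
z(X, I) = (I + X)/I
U(w, R) = -3*√(5 + (-6 + R)/R) (U(w, R) = -3*√((R - 6)/R + 5) = -3*√((-6 + R)/R + 5) = -3*√(5 + (-6 + R)/R))
D(F) = 7 (D(F) = 3 + 4 = 7)
D(188) - U(V, -82) = 7 - (-3)*√6*√((-1 - 82)/(-82)) = 7 - (-3)*√6*√(-1/82*(-83)) = 7 - (-3)*√6*√(83/82) = 7 - (-3)*√6*√6806/82 = 7 - (-3)*√10209/41 = 7 + 3*√10209/41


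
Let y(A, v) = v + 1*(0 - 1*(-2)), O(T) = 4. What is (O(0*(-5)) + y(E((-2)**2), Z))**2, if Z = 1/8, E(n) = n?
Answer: 2401/64 ≈ 37.516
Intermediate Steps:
Z = 1/8 ≈ 0.12500
y(A, v) = 2 + v (y(A, v) = v + 1*(0 + 2) = v + 1*2 = v + 2 = 2 + v)
(O(0*(-5)) + y(E((-2)**2), Z))**2 = (4 + (2 + 1/8))**2 = (4 + 17/8)**2 = (49/8)**2 = 2401/64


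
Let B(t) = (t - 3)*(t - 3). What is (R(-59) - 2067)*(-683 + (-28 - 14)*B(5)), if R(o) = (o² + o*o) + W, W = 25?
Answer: -4186920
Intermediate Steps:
B(t) = (-3 + t)² (B(t) = (-3 + t)*(-3 + t) = (-3 + t)²)
R(o) = 25 + 2*o² (R(o) = (o² + o*o) + 25 = (o² + o²) + 25 = 2*o² + 25 = 25 + 2*o²)
(R(-59) - 2067)*(-683 + (-28 - 14)*B(5)) = ((25 + 2*(-59)²) - 2067)*(-683 + (-28 - 14)*(-3 + 5)²) = ((25 + 2*3481) - 2067)*(-683 - 42*2²) = ((25 + 6962) - 2067)*(-683 - 42*4) = (6987 - 2067)*(-683 - 168) = 4920*(-851) = -4186920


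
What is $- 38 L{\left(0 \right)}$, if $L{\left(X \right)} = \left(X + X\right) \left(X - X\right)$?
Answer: $0$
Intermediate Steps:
$L{\left(X \right)} = 0$ ($L{\left(X \right)} = 2 X 0 = 0$)
$- 38 L{\left(0 \right)} = \left(-38\right) 0 = 0$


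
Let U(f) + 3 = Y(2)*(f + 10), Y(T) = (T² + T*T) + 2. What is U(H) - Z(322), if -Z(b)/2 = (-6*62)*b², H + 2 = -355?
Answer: -77144369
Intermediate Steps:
Y(T) = 2 + 2*T² (Y(T) = (T² + T²) + 2 = 2*T² + 2 = 2 + 2*T²)
H = -357 (H = -2 - 355 = -357)
U(f) = 97 + 10*f (U(f) = -3 + (2 + 2*2²)*(f + 10) = -3 + (2 + 2*4)*(10 + f) = -3 + (2 + 8)*(10 + f) = -3 + 10*(10 + f) = -3 + (100 + 10*f) = 97 + 10*f)
Z(b) = 744*b² (Z(b) = -2*(-6*62)*b² = -(-744)*b² = 744*b²)
U(H) - Z(322) = (97 + 10*(-357)) - 744*322² = (97 - 3570) - 744*103684 = -3473 - 1*77140896 = -3473 - 77140896 = -77144369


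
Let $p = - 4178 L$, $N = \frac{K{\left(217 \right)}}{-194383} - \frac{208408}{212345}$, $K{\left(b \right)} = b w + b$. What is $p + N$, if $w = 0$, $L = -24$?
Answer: $\frac{84465559156359}{842372615} \approx 1.0027 \cdot 10^{5}$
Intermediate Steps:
$K{\left(b \right)} = b$ ($K{\left(b \right)} = b 0 + b = 0 + b = b$)
$N = - \frac{827694921}{842372615}$ ($N = \frac{217}{-194383} - \frac{208408}{212345} = 217 \left(- \frac{1}{194383}\right) - \frac{208408}{212345} = - \frac{31}{27769} - \frac{208408}{212345} = - \frac{827694921}{842372615} \approx -0.98258$)
$p = 100272$ ($p = \left(-4178\right) \left(-24\right) = 100272$)
$p + N = 100272 - \frac{827694921}{842372615} = \frac{84465559156359}{842372615}$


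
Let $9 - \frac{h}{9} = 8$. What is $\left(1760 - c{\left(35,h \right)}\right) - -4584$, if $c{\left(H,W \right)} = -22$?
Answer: $6366$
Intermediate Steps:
$h = 9$ ($h = 81 - 72 = 9$)
$\left(1760 - c{\left(35,h \right)}\right) - -4584 = \left(1760 - -22\right) - -4584 = \left(1760 + 22\right) + 4584 = 1782 + 4584 = 6366$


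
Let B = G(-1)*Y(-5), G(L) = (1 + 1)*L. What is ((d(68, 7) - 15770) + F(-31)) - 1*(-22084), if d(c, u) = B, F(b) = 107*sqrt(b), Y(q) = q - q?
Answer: 6314 + 107*I*sqrt(31) ≈ 6314.0 + 595.75*I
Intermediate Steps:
Y(q) = 0
G(L) = 2*L
B = 0 (B = (2*(-1))*0 = -2*0 = 0)
d(c, u) = 0
((d(68, 7) - 15770) + F(-31)) - 1*(-22084) = ((0 - 15770) + 107*sqrt(-31)) - 1*(-22084) = (-15770 + 107*(I*sqrt(31))) + 22084 = (-15770 + 107*I*sqrt(31)) + 22084 = 6314 + 107*I*sqrt(31)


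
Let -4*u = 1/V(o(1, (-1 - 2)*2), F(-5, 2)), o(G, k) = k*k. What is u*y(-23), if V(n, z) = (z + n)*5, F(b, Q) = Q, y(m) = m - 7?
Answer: 3/76 ≈ 0.039474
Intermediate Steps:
y(m) = -7 + m
o(G, k) = k²
V(n, z) = 5*n + 5*z (V(n, z) = (n + z)*5 = 5*n + 5*z)
u = -1/760 (u = -1/(4*(5*((-1 - 2)*2)² + 5*2)) = -1/(4*(5*(-3*2)² + 10)) = -1/(4*(5*(-6)² + 10)) = -1/(4*(5*36 + 10)) = -1/(4*(180 + 10)) = -¼/190 = -¼*1/190 = -1/760 ≈ -0.0013158)
u*y(-23) = -(-7 - 23)/760 = -1/760*(-30) = 3/76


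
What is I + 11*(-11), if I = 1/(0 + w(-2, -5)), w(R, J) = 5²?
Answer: -3024/25 ≈ -120.96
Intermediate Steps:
w(R, J) = 25
I = 1/25 (I = 1/(0 + 25) = 1/25 ≈ 0.040000)
I + 11*(-11) = 1/25 + 11*(-11) = 1/25 - 121 = -3024/25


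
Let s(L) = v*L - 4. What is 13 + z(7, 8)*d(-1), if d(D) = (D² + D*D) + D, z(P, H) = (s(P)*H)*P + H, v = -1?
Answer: -595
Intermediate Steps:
s(L) = -4 - L (s(L) = -L - 4 = -4 - L)
z(P, H) = H + H*P*(-4 - P) (z(P, H) = ((-4 - P)*H)*P + H = (H*(-4 - P))*P + H = H*P*(-4 - P) + H = H + H*P*(-4 - P))
d(D) = D + 2*D² (d(D) = (D² + D²) + D = 2*D² + D = D + 2*D²)
13 + z(7, 8)*d(-1) = 13 + (8*(1 - 1*7*(4 + 7)))*(-(1 + 2*(-1))) = 13 + (8*(1 - 1*7*11))*(-(1 - 2)) = 13 + (8*(1 - 77))*(-1*(-1)) = 13 + (8*(-76))*1 = 13 - 608*1 = 13 - 608 = -595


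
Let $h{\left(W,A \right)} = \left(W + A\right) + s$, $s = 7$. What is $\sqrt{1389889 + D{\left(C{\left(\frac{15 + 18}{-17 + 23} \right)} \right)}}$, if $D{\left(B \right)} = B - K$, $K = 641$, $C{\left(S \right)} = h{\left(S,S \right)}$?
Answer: $\sqrt{1389266} \approx 1178.7$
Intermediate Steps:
$h{\left(W,A \right)} = 7 + A + W$ ($h{\left(W,A \right)} = \left(W + A\right) + 7 = \left(A + W\right) + 7 = 7 + A + W$)
$C{\left(S \right)} = 7 + 2 S$ ($C{\left(S \right)} = 7 + S + S = 7 + 2 S$)
$D{\left(B \right)} = -641 + B$ ($D{\left(B \right)} = B - 641 = -641 + B$)
$\sqrt{1389889 + D{\left(C{\left(\frac{15 + 18}{-17 + 23} \right)} \right)}} = \sqrt{1389889 - \left(634 - \frac{2 \left(15 + 18\right)}{-17 + 23}\right)} = \sqrt{1389889 - \left(634 - \frac{66}{6}\right)} = \sqrt{1389889 - \left(634 - 66 \cdot \frac{1}{6}\right)} = \sqrt{1389889 + \left(-641 + \left(7 + 2 \cdot \frac{11}{2}\right)\right)} = \sqrt{1389889 + \left(-641 + \left(7 + 11\right)\right)} = \sqrt{1389889 + \left(-641 + 18\right)} = \sqrt{1389889 - 623} = \sqrt{1389266}$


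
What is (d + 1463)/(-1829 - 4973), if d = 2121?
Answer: -1792/3401 ≈ -0.52690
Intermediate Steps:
(d + 1463)/(-1829 - 4973) = (2121 + 1463)/(-1829 - 4973) = 3584/(-6802) = 3584*(-1/6802) = -1792/3401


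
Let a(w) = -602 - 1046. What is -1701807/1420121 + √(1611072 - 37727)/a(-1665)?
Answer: -1701807/1420121 - √1573345/1648 ≈ -1.9595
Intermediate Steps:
a(w) = -1648
-1701807/1420121 + √(1611072 - 37727)/a(-1665) = -1701807/1420121 + √(1611072 - 37727)/(-1648) = -1701807*1/1420121 + √1573345*(-1/1648) = -1701807/1420121 - √1573345/1648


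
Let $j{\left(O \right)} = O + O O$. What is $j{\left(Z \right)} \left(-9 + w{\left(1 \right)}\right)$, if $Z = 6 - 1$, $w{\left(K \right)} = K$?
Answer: $-240$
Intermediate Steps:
$Z = 5$ ($Z = 6 - 1 = 5$)
$j{\left(O \right)} = O + O^{2}$
$j{\left(Z \right)} \left(-9 + w{\left(1 \right)}\right) = 5 \left(1 + 5\right) \left(-9 + 1\right) = 5 \cdot 6 \left(-8\right) = 30 \left(-8\right) = -240$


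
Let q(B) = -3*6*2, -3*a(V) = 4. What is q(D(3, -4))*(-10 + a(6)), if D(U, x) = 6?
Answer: 408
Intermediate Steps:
a(V) = -4/3 (a(V) = -⅓*4 = -4/3)
q(B) = -36 (q(B) = -18*2 = -36)
q(D(3, -4))*(-10 + a(6)) = -36*(-10 - 4/3) = -36*(-34/3) = 408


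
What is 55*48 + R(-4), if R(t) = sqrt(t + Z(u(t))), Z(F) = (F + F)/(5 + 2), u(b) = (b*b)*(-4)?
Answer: 2640 + 2*I*sqrt(273)/7 ≈ 2640.0 + 4.7208*I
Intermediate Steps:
u(b) = -4*b**2 (u(b) = b**2*(-4) = -4*b**2)
Z(F) = 2*F/7 (Z(F) = (2*F)/7 = (2*F)*(1/7) = 2*F/7)
R(t) = sqrt(t - 8*t**2/7) (R(t) = sqrt(t + 2*(-4*t**2)/7) = sqrt(t - 8*t**2/7))
55*48 + R(-4) = 55*48 + sqrt(7)*sqrt(-4*(7 - 8*(-4)))/7 = 2640 + sqrt(7)*sqrt(-4*(7 + 32))/7 = 2640 + sqrt(7)*sqrt(-4*39)/7 = 2640 + sqrt(7)*sqrt(-156)/7 = 2640 + sqrt(7)*(2*I*sqrt(39))/7 = 2640 + 2*I*sqrt(273)/7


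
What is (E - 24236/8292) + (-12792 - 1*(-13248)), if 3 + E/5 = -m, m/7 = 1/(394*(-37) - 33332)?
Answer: 966861611/2207054 ≈ 438.08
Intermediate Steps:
m = -7/47910 (m = 7/(394*(-37) - 33332) = 7/(-14578 - 33332) = 7/(-47910) = 7*(-1/47910) = -7/47910 ≈ -0.00014611)
E = -143723/9582 (E = -15 + 5*(-1*(-7/47910)) = -15 + 5*(7/47910) = -15 + 7/9582 = -143723/9582 ≈ -14.999)
(E - 24236/8292) + (-12792 - 1*(-13248)) = (-143723/9582 - 24236/8292) + (-12792 - 1*(-13248)) = (-143723/9582 - 24236*1/8292) + (-12792 + 13248) = (-143723/9582 - 6059/2073) + 456 = -39555013/2207054 + 456 = 966861611/2207054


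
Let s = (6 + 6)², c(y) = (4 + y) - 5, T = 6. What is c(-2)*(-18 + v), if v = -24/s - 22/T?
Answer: 131/2 ≈ 65.500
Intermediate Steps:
c(y) = -1 + y
s = 144 (s = 12² = 144)
v = -23/6 (v = -24/144 - 22/6 = -24*1/144 - 22*⅙ = -⅙ - 11/3 = -23/6 ≈ -3.8333)
c(-2)*(-18 + v) = (-1 - 2)*(-18 - 23/6) = -3*(-131/6) = 131/2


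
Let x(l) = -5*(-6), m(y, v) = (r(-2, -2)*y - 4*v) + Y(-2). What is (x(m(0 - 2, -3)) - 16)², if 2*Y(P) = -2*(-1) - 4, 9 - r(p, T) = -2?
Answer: 196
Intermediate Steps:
r(p, T) = 11 (r(p, T) = 9 - 1*(-2) = 9 + 2 = 11)
Y(P) = -1 (Y(P) = (-2*(-1) - 4)/2 = (2 - 4)/2 = (½)*(-2) = -1)
m(y, v) = -1 - 4*v + 11*y (m(y, v) = (11*y - 4*v) - 1 = (-4*v + 11*y) - 1 = -1 - 4*v + 11*y)
x(l) = 30
(x(m(0 - 2, -3)) - 16)² = (30 - 16)² = 14² = 196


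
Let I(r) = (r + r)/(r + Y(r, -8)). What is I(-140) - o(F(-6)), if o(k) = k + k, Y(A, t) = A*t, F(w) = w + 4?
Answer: 26/7 ≈ 3.7143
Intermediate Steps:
F(w) = 4 + w
o(k) = 2*k
I(r) = -2/7 (I(r) = (r + r)/(r + r*(-8)) = (2*r)/(r - 8*r) = (2*r)/((-7*r)) = (2*r)*(-1/(7*r)) = -2/7)
I(-140) - o(F(-6)) = -2/7 - 2*(4 - 6) = -2/7 - 2*(-2) = -2/7 - 1*(-4) = -2/7 + 4 = 26/7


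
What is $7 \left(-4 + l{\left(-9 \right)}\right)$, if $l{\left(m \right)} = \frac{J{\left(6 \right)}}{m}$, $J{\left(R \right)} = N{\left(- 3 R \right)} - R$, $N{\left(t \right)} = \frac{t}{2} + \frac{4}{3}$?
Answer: $- \frac{469}{27} \approx -17.37$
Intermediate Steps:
$N{\left(t \right)} = \frac{4}{3} + \frac{t}{2}$ ($N{\left(t \right)} = t \frac{1}{2} + 4 \cdot \frac{1}{3} = \frac{t}{2} + \frac{4}{3} = \frac{4}{3} + \frac{t}{2}$)
$J{\left(R \right)} = \frac{4}{3} - \frac{5 R}{2}$ ($J{\left(R \right)} = \left(\frac{4}{3} + \frac{\left(-3\right) R}{2}\right) - R = \left(\frac{4}{3} - \frac{3 R}{2}\right) - R = \frac{4}{3} - \frac{5 R}{2}$)
$l{\left(m \right)} = - \frac{41}{3 m}$ ($l{\left(m \right)} = \frac{\frac{4}{3} - 15}{m} = - \frac{41}{3 m}$)
$7 \left(-4 + l{\left(-9 \right)}\right) = 7 \left(-4 - \frac{41}{3 \left(-9\right)}\right) = 7 \left(-4 - - \frac{41}{27}\right) = 7 \left(-4 + \frac{41}{27}\right) = 7 \left(- \frac{67}{27}\right) = - \frac{469}{27}$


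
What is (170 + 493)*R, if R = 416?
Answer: 275808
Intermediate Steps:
(170 + 493)*R = (170 + 493)*416 = 663*416 = 275808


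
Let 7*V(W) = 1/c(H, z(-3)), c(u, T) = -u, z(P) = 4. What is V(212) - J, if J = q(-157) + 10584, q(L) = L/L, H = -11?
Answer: -815044/77 ≈ -10585.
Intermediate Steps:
q(L) = 1
V(W) = 1/77 (V(W) = 1/(7*((-1*(-11)))) = (1/7)/11 = (1/7)*(1/11) = 1/77)
J = 10585 (J = 1 + 10584 = 10585)
V(212) - J = 1/77 - 1*10585 = 1/77 - 10585 = -815044/77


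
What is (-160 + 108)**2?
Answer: 2704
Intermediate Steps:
(-160 + 108)**2 = (-52)**2 = 2704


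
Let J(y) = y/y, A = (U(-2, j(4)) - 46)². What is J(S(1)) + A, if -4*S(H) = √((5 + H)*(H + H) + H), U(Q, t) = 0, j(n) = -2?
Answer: 2117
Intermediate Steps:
A = 2116 (A = (0 - 46)² = (-46)² = 2116)
S(H) = -√(H + 2*H*(5 + H))/4 (S(H) = -√((5 + H)*(H + H) + H)/4 = -√((5 + H)*(2*H) + H)/4 = -√(2*H*(5 + H) + H)/4 = -√(H + 2*H*(5 + H))/4)
J(y) = 1
J(S(1)) + A = 1 + 2116 = 2117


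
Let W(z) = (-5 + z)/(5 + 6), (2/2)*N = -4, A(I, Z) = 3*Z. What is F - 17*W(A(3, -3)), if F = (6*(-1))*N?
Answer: 502/11 ≈ 45.636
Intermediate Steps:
N = -4
W(z) = -5/11 + z/11 (W(z) = (-5 + z)/11 = (-5 + z)*(1/11) = -5/11 + z/11)
F = 24 (F = (6*(-1))*(-4) = -6*(-4) = 24)
F - 17*W(A(3, -3)) = 24 - 17*(-5/11 + (3*(-3))/11) = 24 - 17*(-5/11 + (1/11)*(-9)) = 24 - 17*(-5/11 - 9/11) = 24 - 17*(-14/11) = 24 + 238/11 = 502/11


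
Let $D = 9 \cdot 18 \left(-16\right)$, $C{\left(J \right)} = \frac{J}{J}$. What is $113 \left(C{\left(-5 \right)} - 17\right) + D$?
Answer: $-4400$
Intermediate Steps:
$C{\left(J \right)} = 1$
$D = -2592$ ($D = 162 \left(-16\right) = -2592$)
$113 \left(C{\left(-5 \right)} - 17\right) + D = 113 \left(1 - 17\right) - 2592 = 113 \left(-16\right) - 2592 = -1808 - 2592 = -4400$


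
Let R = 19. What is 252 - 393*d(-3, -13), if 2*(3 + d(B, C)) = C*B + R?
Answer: -9966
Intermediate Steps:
d(B, C) = 13/2 + B*C/2 (d(B, C) = -3 + (C*B + 19)/2 = -3 + (B*C + 19)/2 = -3 + (19 + B*C)/2 = -3 + (19/2 + B*C/2) = 13/2 + B*C/2)
252 - 393*d(-3, -13) = 252 - 393*(13/2 + (1/2)*(-3)*(-13)) = 252 - 393*(13/2 + 39/2) = 252 - 393*26 = 252 - 10218 = -9966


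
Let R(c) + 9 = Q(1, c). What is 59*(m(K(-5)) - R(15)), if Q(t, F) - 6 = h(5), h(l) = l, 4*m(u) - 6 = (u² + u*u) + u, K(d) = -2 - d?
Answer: 1121/4 ≈ 280.25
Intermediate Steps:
m(u) = 3/2 + u²/2 + u/4 (m(u) = 3/2 + ((u² + u*u) + u)/4 = 3/2 + ((u² + u²) + u)/4 = 3/2 + (2*u² + u)/4 = 3/2 + (u + 2*u²)/4 = 3/2 + (u²/2 + u/4) = 3/2 + u²/2 + u/4)
Q(t, F) = 11 (Q(t, F) = 6 + 5 = 11)
R(c) = 2 (R(c) = -9 + 11 = 2)
59*(m(K(-5)) - R(15)) = 59*((3/2 + (-2 - 1*(-5))²/2 + (-2 - 1*(-5))/4) - 1*2) = 59*((3/2 + (-2 + 5)²/2 + (-2 + 5)/4) - 2) = 59*((3/2 + (½)*3² + (¼)*3) - 2) = 59*((3/2 + (½)*9 + ¾) - 2) = 59*((3/2 + 9/2 + ¾) - 2) = 59*(27/4 - 2) = 59*(19/4) = 1121/4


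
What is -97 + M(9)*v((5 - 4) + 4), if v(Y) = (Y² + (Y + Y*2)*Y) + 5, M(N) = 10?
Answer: 953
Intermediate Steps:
v(Y) = 5 + 4*Y² (v(Y) = (Y² + (Y + 2*Y)*Y) + 5 = (Y² + (3*Y)*Y) + 5 = (Y² + 3*Y²) + 5 = 4*Y² + 5 = 5 + 4*Y²)
-97 + M(9)*v((5 - 4) + 4) = -97 + 10*(5 + 4*((5 - 4) + 4)²) = -97 + 10*(5 + 4*(1 + 4)²) = -97 + 10*(5 + 4*5²) = -97 + 10*(5 + 4*25) = -97 + 10*(5 + 100) = -97 + 10*105 = -97 + 1050 = 953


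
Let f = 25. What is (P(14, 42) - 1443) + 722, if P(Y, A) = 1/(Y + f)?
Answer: -28118/39 ≈ -720.97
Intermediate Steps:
P(Y, A) = 1/(25 + Y) (P(Y, A) = 1/(Y + 25) = 1/(25 + Y))
(P(14, 42) - 1443) + 722 = (1/(25 + 14) - 1443) + 722 = (1/39 - 1443) + 722 = -56276/39 + 722 = -28118/39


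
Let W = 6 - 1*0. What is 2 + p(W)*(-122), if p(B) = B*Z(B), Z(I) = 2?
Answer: -1462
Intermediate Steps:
W = 6 (W = 6 + 0 = 6)
p(B) = 2*B (p(B) = B*2 = 2*B)
2 + p(W)*(-122) = 2 + (2*6)*(-122) = 2 + 12*(-122) = 2 - 1464 = -1462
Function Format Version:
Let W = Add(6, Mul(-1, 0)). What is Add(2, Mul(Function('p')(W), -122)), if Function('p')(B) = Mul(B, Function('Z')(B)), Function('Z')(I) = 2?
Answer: -1462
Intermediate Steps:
W = 6 (W = Add(6, 0) = 6)
Function('p')(B) = Mul(2, B) (Function('p')(B) = Mul(B, 2) = Mul(2, B))
Add(2, Mul(Function('p')(W), -122)) = Add(2, Mul(Mul(2, 6), -122)) = Add(2, Mul(12, -122)) = Add(2, -1464) = -1462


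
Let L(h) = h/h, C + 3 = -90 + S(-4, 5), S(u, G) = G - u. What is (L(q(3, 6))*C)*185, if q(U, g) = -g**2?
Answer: -15540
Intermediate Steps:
C = -84 (C = -3 + (-90 + (5 - 1*(-4))) = -3 + (-90 + (5 + 4)) = -3 + (-90 + 9) = -3 - 81 = -84)
L(h) = 1
(L(q(3, 6))*C)*185 = (1*(-84))*185 = -84*185 = -15540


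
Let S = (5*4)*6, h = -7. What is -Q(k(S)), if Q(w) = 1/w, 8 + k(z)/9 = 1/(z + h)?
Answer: 113/8127 ≈ 0.013904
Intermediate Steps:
S = 120 (S = 20*6 = 120)
k(z) = -72 + 9/(-7 + z) (k(z) = -72 + 9/(z - 7) = -72 + 9/(-7 + z))
-Q(k(S)) = -1/(9*(57 - 8*120)/(-7 + 120)) = -1/(9*(57 - 960)/113) = -1/(9*(1/113)*(-903)) = -1/(-8127/113) = -1*(-113/8127) = 113/8127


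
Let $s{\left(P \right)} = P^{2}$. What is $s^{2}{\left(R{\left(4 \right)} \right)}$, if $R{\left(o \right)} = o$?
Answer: $256$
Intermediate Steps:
$s^{2}{\left(R{\left(4 \right)} \right)} = \left(4^{2}\right)^{2} = 16^{2} = 256$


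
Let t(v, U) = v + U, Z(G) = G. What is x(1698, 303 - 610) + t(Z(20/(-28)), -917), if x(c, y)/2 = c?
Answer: 17348/7 ≈ 2478.3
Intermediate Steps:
x(c, y) = 2*c
t(v, U) = U + v
x(1698, 303 - 610) + t(Z(20/(-28)), -917) = 2*1698 + (-917 + 20/(-28)) = 3396 + (-917 + 20*(-1/28)) = 3396 + (-917 - 5/7) = 3396 - 6424/7 = 17348/7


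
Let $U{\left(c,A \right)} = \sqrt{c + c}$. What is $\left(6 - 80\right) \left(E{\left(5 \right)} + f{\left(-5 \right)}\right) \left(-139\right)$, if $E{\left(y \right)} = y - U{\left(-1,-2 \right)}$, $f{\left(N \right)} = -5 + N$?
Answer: $-51430 - 10286 i \sqrt{2} \approx -51430.0 - 14547.0 i$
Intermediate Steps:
$U{\left(c,A \right)} = \sqrt{2} \sqrt{c}$ ($U{\left(c,A \right)} = \sqrt{2 c} = \sqrt{2} \sqrt{c}$)
$E{\left(y \right)} = y - i \sqrt{2}$ ($E{\left(y \right)} = y - \sqrt{2} \sqrt{-1} = y - \sqrt{2} i = y - i \sqrt{2}$)
$\left(6 - 80\right) \left(E{\left(5 \right)} + f{\left(-5 \right)}\right) \left(-139\right) = \left(6 - 80\right) \left(\left(5 - i \sqrt{2}\right) - 10\right) \left(-139\right) = - 74 \left(\left(5 - i \sqrt{2}\right) - 10\right) \left(-139\right) = - 74 \left(-5 - i \sqrt{2}\right) \left(-139\right) = \left(370 + 74 i \sqrt{2}\right) \left(-139\right) = -51430 - 10286 i \sqrt{2}$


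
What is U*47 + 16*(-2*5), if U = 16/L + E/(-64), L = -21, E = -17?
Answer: -246389/1344 ≈ -183.33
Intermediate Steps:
U = -667/1344 (U = 16/(-21) - 17/(-64) = 16*(-1/21) - 17*(-1/64) = -16/21 + 17/64 = -667/1344 ≈ -0.49628)
U*47 + 16*(-2*5) = -667/1344*47 + 16*(-2*5) = -31349/1344 + 16*(-10) = -31349/1344 - 160 = -246389/1344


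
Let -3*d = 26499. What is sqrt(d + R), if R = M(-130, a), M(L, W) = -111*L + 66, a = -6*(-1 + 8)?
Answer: sqrt(5663) ≈ 75.253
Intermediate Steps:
d = -8833 (d = -1/3*26499 = -8833)
a = -42 (a = -6*7 = -42)
M(L, W) = 66 - 111*L
R = 14496 (R = 66 - 111*(-130) = 66 + 14430 = 14496)
sqrt(d + R) = sqrt(-8833 + 14496) = sqrt(5663)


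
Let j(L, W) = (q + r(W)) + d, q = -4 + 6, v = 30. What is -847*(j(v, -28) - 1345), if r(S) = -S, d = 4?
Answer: 1110417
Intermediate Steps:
q = 2
j(L, W) = 6 - W (j(L, W) = (2 - W) + 4 = 6 - W)
-847*(j(v, -28) - 1345) = -847*((6 - 1*(-28)) - 1345) = -847*((6 + 28) - 1345) = -847*(34 - 1345) = -847*(-1311) = 1110417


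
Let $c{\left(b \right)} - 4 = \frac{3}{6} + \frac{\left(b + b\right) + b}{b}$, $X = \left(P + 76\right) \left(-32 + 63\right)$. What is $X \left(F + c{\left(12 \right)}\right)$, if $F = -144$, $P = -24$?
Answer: $-220038$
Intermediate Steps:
$X = 1612$ ($X = \left(-24 + 76\right) \left(-32 + 63\right) = 52 \cdot 31 = 1612$)
$c{\left(b \right)} = \frac{15}{2}$ ($c{\left(b \right)} = 4 + \left(\frac{3}{6} + \frac{\left(b + b\right) + b}{b}\right) = 4 + \left(3 \cdot \frac{1}{6} + \frac{2 b + b}{b}\right) = 4 + \left(\frac{1}{2} + \frac{3 b}{b}\right) = 4 + \left(\frac{1}{2} + 3\right) = 4 + \frac{7}{2} = \frac{15}{2}$)
$X \left(F + c{\left(12 \right)}\right) = 1612 \left(-144 + \frac{15}{2}\right) = 1612 \left(- \frac{273}{2}\right) = -220038$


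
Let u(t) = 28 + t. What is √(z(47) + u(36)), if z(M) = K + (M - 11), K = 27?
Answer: √127 ≈ 11.269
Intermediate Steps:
z(M) = 16 + M (z(M) = 27 + (M - 11) = 27 + (-11 + M) = 16 + M)
√(z(47) + u(36)) = √((16 + 47) + (28 + 36)) = √(63 + 64) = √127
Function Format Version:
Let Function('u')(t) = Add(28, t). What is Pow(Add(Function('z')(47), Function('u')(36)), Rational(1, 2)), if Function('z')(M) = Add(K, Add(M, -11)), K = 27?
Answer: Pow(127, Rational(1, 2)) ≈ 11.269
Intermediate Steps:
Function('z')(M) = Add(16, M) (Function('z')(M) = Add(27, Add(M, -11)) = Add(27, Add(-11, M)) = Add(16, M))
Pow(Add(Function('z')(47), Function('u')(36)), Rational(1, 2)) = Pow(Add(Add(16, 47), Add(28, 36)), Rational(1, 2)) = Pow(Add(63, 64), Rational(1, 2)) = Pow(127, Rational(1, 2))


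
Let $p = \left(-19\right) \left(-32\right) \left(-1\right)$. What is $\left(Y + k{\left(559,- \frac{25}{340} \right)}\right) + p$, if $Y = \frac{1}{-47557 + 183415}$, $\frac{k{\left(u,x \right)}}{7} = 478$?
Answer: $\frac{371979205}{135858} \approx 2738.0$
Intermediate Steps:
$k{\left(u,x \right)} = 3346$ ($k{\left(u,x \right)} = 7 \cdot 478 = 3346$)
$Y = \frac{1}{135858} \approx 7.3606 \cdot 10^{-6}$
$p = -608$ ($p = 608 \left(-1\right) = -608$)
$\left(Y + k{\left(559,- \frac{25}{340} \right)}\right) + p = \left(\frac{1}{135858} + 3346\right) - 608 = \frac{454580869}{135858} - 608 = \frac{371979205}{135858}$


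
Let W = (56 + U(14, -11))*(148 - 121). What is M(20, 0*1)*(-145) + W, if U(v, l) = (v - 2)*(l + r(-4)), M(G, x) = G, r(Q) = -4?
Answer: -6248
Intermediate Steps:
U(v, l) = (-4 + l)*(-2 + v) (U(v, l) = (v - 2)*(l - 4) = (-2 + v)*(-4 + l) = (-4 + l)*(-2 + v))
W = -3348 (W = (56 + (8 - 4*14 - 2*(-11) - 11*14))*(148 - 121) = (56 + (8 - 56 + 22 - 154))*27 = (56 - 180)*27 = -124*27 = -3348)
M(20, 0*1)*(-145) + W = 20*(-145) - 3348 = -2900 - 3348 = -6248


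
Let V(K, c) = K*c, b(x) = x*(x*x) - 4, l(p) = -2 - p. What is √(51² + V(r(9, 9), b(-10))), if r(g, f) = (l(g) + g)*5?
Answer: √12641 ≈ 112.43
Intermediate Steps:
b(x) = -4 + x³ (b(x) = x*x² - 4 = x³ - 4 = -4 + x³)
r(g, f) = -10 (r(g, f) = ((-2 - g) + g)*5 = -2*5 = -10)
√(51² + V(r(9, 9), b(-10))) = √(51² - 10*(-4 + (-10)³)) = √(2601 - 10*(-4 - 1000)) = √(2601 - 10*(-1004)) = √(2601 + 10040) = √12641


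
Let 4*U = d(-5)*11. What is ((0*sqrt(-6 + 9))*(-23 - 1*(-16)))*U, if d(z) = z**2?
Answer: 0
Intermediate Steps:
U = 275/4 (U = ((-5)**2*11)/4 = (25*11)/4 = (1/4)*275 = 275/4 ≈ 68.750)
((0*sqrt(-6 + 9))*(-23 - 1*(-16)))*U = ((0*sqrt(-6 + 9))*(-23 - 1*(-16)))*(275/4) = ((0*sqrt(3))*(-23 + 16))*(275/4) = (0*(-7))*(275/4) = 0*(275/4) = 0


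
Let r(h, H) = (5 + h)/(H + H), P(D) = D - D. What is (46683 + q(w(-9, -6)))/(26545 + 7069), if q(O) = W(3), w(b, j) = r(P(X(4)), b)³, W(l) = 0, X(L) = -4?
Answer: 6669/4802 ≈ 1.3888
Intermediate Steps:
P(D) = 0
r(h, H) = (5 + h)/(2*H) (r(h, H) = (5 + h)/((2*H)) = (5 + h)*(1/(2*H)) = (5 + h)/(2*H))
w(b, j) = 125/(8*b³) (w(b, j) = ((5 + 0)/(2*b))³ = ((½)*5/b)³ = (5/(2*b))³ = 125/(8*b³))
q(O) = 0
(46683 + q(w(-9, -6)))/(26545 + 7069) = (46683 + 0)/(26545 + 7069) = 46683/33614 = 46683*(1/33614) = 6669/4802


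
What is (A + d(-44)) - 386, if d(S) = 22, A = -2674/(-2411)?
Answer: -874930/2411 ≈ -362.89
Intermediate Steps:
A = 2674/2411 (A = -2674*(-1/2411) = 2674/2411 ≈ 1.1091)
(A + d(-44)) - 386 = (2674/2411 + 22) - 386 = 55716/2411 - 386 = -874930/2411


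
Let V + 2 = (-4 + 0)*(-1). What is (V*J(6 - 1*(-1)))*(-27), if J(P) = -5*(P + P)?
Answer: 3780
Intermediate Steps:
V = 2 (V = -2 + (-4 + 0)*(-1) = -2 - 4*(-1) = -2 + 4 = 2)
J(P) = -10*P
(V*J(6 - 1*(-1)))*(-27) = (2*(-10*(6 - 1*(-1))))*(-27) = (2*(-10*(6 + 1)))*(-27) = (2*(-10*7))*(-27) = (2*(-70))*(-27) = -140*(-27) = 3780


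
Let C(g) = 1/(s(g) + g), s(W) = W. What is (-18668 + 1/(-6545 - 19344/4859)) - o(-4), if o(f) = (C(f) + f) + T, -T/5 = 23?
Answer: -4722024096981/254571992 ≈ -18549.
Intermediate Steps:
T = -115 (T = -5*23 = -115)
C(g) = 1/(2*g) (C(g) = 1/(g + g) = 1/(2*g))
o(f) = -115 + f + 1/(2*f) (o(f) = (1/(2*f) + f) - 115 = (f + 1/(2*f)) - 115 = -115 + f + 1/(2*f))
(-18668 + 1/(-6545 - 19344/4859)) - o(-4) = (-18668 + 1/(-6545 - 19344/4859)) - (-115 - 4 + (½)/(-4)) = (-18668 + 1/(-6545 - 19344*1/4859)) - (-115 - 4 + (½)*(-¼)) = (-18668 + 1/(-6545 - 19344/4859)) - (-115 - 4 - ⅛) = (-18668 + 1/(-31821499/4859)) - 1*(-953/8) = (-18668 - 4859/31821499) + 953/8 = -594043748191/31821499 + 953/8 = -4722024096981/254571992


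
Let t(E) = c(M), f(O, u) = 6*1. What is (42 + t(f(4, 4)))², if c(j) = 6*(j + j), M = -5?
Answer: 324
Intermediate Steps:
f(O, u) = 6
c(j) = 12*j (c(j) = 6*(2*j) = 12*j)
t(E) = -60 (t(E) = 12*(-5) = -60)
(42 + t(f(4, 4)))² = (42 - 60)² = (-18)² = 324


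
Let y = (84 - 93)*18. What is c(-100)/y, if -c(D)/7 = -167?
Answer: -1169/162 ≈ -7.2160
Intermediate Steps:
c(D) = 1169 (c(D) = -7*(-167) = 1169)
y = -162 (y = -9*18 = -162)
c(-100)/y = 1169/(-162) = 1169*(-1/162) = -1169/162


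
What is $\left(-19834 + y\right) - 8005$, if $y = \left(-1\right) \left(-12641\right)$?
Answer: $-15198$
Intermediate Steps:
$y = 12641$
$\left(-19834 + y\right) - 8005 = \left(-19834 + 12641\right) - 8005 = -7193 - 8005 = -15198$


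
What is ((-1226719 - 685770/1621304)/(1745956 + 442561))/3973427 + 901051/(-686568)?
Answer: -1587958140112470277521133/1209966058693398056921256 ≈ -1.3124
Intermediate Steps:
((-1226719 - 685770/1621304)/(1745956 + 442561))/3973427 + 901051/(-686568) = ((-1226719 - 685770*1/1621304)/2188517)*(1/3973427) + 901051*(-1/686568) = ((-1226719 - 342885/810652)*(1/2188517))*(1/3973427) - 901051/686568 = -994442553673/810652*1/2188517*(1/3973427) - 901051/686568 = -994442553673/1774125683084*1/3973427 - 901051/686568 = -994442553673/7049358890559408868 - 901051/686568 = -1587958140112470277521133/1209966058693398056921256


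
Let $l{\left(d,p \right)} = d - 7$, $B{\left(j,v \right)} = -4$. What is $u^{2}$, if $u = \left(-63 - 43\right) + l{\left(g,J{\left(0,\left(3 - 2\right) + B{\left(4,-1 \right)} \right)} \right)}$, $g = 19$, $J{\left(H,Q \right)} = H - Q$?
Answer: $8836$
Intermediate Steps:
$l{\left(d,p \right)} = -7 + d$
$u = -94$ ($u = \left(-63 - 43\right) + \left(-7 + 19\right) = \left(-63 - 43\right) + 12 = -106 + 12 = -94$)
$u^{2} = \left(-94\right)^{2} = 8836$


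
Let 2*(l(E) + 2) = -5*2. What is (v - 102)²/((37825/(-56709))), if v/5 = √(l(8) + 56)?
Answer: -254566701/37825 ≈ -6730.1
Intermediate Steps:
l(E) = -7 (l(E) = -2 + (-5*2)/2 = -2 + (½)*(-10) = -2 - 5 = -7)
v = 35 (v = 5*√(-7 + 56) = 5*√49 = 5*7 = 35)
(v - 102)²/((37825/(-56709))) = (35 - 102)²/((37825/(-56709))) = (-67)²/((37825*(-1/56709))) = 4489/(-37825/56709) = 4489*(-56709/37825) = -254566701/37825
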